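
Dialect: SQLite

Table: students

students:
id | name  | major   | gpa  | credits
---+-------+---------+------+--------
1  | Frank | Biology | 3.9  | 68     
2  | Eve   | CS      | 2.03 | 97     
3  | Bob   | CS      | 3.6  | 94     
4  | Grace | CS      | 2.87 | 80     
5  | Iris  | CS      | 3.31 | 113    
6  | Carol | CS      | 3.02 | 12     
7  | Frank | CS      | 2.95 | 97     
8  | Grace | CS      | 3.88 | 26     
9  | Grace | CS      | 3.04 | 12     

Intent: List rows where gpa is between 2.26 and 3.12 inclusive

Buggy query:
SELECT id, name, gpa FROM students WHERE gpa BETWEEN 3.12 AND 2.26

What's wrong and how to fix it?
Bug: The bounds are reversed; BETWEEN a AND b requires a <= b to match anything

Fix: Write BETWEEN 2.26 AND 3.12

Corrected query:
SELECT id, name, gpa FROM students WHERE gpa BETWEEN 2.26 AND 3.12

Result:
id | name  | gpa 
---+-------+-----
4  | Grace | 2.87
6  | Carol | 3.02
7  | Frank | 2.95
9  | Grace | 3.04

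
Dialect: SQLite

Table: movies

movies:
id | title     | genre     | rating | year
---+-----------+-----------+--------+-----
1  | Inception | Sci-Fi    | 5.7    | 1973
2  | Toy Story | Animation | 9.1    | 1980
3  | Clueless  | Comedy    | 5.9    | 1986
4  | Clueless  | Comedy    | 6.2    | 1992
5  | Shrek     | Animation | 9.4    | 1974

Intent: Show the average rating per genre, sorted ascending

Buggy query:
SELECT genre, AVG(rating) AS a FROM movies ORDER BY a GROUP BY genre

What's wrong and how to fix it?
Bug: ORDER BY appears before GROUP BY; SQL clause order requires GROUP BY first

Fix: Move ORDER BY to the end, after GROUP BY

Corrected query:
SELECT genre, AVG(rating) AS a FROM movies GROUP BY genre ORDER BY a

Result:
genre     | a   
----------+-----
Sci-Fi    | 5.7 
Comedy    | 6.05
Animation | 9.25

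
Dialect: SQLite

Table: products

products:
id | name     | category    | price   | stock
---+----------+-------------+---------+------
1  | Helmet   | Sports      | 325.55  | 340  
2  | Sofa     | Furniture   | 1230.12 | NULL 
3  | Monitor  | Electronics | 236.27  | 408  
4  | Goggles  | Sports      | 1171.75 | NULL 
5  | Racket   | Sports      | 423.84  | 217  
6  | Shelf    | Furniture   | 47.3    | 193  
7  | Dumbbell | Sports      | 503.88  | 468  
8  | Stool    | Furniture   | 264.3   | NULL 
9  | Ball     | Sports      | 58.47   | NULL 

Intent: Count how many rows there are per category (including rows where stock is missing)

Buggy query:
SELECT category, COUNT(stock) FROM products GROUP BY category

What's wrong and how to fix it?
Bug: COUNT(stock) skips NULLs, so groups with missing stock are undercounted

Fix: Replace COUNT(stock) with COUNT(*)

Corrected query:
SELECT category, COUNT(*) FROM products GROUP BY category

Result:
category    | COUNT(*)
------------+---------
Electronics | 1       
Furniture   | 3       
Sports      | 5       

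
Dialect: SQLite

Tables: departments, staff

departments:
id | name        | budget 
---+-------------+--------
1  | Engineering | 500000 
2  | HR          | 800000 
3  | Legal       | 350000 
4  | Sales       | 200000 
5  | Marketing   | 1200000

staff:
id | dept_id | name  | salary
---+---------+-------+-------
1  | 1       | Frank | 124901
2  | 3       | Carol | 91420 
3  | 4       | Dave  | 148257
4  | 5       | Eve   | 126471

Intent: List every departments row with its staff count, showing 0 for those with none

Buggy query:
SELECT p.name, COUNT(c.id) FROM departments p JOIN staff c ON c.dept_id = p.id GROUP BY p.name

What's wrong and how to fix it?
Bug: An inner join excludes parents with zero children

Fix: Use LEFT JOIN so parents without children still appear (COUNT(c.id) gives 0)

Corrected query:
SELECT p.name, COUNT(c.id) FROM departments p LEFT JOIN staff c ON c.dept_id = p.id GROUP BY p.name

Result:
name        | COUNT(c.id)
------------+------------
Engineering | 1          
HR          | 0          
Legal       | 1          
Marketing   | 1          
Sales       | 1          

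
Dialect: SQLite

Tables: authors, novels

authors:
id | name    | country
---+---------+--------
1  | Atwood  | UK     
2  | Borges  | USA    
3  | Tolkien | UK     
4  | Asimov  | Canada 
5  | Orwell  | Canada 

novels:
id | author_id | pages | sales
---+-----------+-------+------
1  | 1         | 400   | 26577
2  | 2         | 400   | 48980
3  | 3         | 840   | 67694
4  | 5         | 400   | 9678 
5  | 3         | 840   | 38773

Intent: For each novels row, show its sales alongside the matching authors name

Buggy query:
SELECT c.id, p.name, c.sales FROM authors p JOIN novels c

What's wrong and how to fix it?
Bug: JOIN with no ON clause produces a cartesian product; every novels row pairs with every authors row

Fix: Add ON c.author_id = p.id to the JOIN

Corrected query:
SELECT c.id, p.name, c.sales FROM authors p JOIN novels c ON c.author_id = p.id

Result:
id | name    | sales
---+---------+------
1  | Atwood  | 26577
2  | Borges  | 48980
3  | Tolkien | 67694
4  | Orwell  | 9678 
5  | Tolkien | 38773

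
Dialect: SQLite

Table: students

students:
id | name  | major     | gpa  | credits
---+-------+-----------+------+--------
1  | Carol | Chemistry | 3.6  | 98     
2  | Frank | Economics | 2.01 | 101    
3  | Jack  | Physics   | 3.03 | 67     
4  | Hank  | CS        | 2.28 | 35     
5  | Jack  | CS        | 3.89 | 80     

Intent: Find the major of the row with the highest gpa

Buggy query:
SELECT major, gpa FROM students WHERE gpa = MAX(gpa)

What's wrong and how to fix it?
Bug: WHERE is evaluated per row; an aggregate over the whole table isn't defined there

Fix: Wrap MAX in a scalar subquery so WHERE compares against a single value

Corrected query:
SELECT major, gpa FROM students WHERE gpa = (SELECT MAX(gpa) FROM students)

Result:
major | gpa 
------+-----
CS    | 3.89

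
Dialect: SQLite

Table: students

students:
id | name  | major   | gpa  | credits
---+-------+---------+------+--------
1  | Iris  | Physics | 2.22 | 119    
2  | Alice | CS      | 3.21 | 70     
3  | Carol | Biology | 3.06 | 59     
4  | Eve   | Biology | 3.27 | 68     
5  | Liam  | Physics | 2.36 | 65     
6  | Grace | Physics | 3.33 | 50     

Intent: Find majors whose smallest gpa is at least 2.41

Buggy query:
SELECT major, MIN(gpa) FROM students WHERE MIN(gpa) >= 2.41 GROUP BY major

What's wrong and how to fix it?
Bug: MIN() in WHERE is a misuse of aggregate

Fix: Replace WHERE with HAVING after the GROUP BY

Corrected query:
SELECT major, MIN(gpa) FROM students GROUP BY major HAVING MIN(gpa) >= 2.41

Result:
major   | MIN(gpa)
--------+---------
Biology | 3.06    
CS      | 3.21    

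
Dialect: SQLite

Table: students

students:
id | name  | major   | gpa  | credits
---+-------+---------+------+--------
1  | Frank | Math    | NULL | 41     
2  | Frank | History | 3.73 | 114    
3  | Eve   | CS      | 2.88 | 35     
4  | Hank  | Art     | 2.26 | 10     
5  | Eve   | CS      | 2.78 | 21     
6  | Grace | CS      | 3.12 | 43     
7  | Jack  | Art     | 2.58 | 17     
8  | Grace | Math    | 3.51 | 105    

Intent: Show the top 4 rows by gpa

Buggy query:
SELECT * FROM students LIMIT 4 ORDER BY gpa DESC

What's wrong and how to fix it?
Bug: ORDER BY cannot follow LIMIT; LIMIT is the final clause

Fix: Sort with ORDER BY, then apply LIMIT

Corrected query:
SELECT * FROM students ORDER BY gpa DESC LIMIT 4

Result:
id | name  | major   | gpa  | credits
---+-------+---------+------+--------
2  | Frank | History | 3.73 | 114    
8  | Grace | Math    | 3.51 | 105    
6  | Grace | CS      | 3.12 | 43     
3  | Eve   | CS      | 2.88 | 35     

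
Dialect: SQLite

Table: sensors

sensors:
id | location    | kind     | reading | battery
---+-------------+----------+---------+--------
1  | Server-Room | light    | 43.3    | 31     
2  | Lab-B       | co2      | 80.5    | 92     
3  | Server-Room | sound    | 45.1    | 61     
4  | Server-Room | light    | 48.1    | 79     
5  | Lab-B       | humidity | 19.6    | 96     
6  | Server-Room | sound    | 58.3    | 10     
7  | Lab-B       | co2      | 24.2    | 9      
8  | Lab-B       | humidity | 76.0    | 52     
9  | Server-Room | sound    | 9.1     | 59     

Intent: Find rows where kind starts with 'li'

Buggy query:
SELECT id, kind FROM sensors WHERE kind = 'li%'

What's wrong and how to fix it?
Bug: Wildcards only work with LIKE; '=' treats '%' as a literal character

Fix: Replace '=' with LIKE so 'li%' is treated as a pattern

Corrected query:
SELECT id, kind FROM sensors WHERE kind LIKE 'li%'

Result:
id | kind 
---+------
1  | light
4  | light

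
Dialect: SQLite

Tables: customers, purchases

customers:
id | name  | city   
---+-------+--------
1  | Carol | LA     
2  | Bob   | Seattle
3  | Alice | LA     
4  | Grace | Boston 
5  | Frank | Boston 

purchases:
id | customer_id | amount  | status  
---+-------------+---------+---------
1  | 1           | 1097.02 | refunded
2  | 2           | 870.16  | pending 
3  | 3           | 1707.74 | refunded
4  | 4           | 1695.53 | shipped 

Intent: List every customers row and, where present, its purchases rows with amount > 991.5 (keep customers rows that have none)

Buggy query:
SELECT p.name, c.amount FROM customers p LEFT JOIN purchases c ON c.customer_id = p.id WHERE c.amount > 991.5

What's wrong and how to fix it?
Bug: A WHERE condition on the right-hand table after LEFT JOIN drops unmatched parents

Fix: Put 'c.amount > 991.5' in the JOIN's ON clause instead of WHERE

Corrected query:
SELECT p.name, c.amount FROM customers p LEFT JOIN purchases c ON c.customer_id = p.id AND c.amount > 991.5

Result:
name  | amount 
------+--------
Carol | 1097.02
Bob   | NULL   
Alice | 1707.74
Grace | 1695.53
Frank | NULL   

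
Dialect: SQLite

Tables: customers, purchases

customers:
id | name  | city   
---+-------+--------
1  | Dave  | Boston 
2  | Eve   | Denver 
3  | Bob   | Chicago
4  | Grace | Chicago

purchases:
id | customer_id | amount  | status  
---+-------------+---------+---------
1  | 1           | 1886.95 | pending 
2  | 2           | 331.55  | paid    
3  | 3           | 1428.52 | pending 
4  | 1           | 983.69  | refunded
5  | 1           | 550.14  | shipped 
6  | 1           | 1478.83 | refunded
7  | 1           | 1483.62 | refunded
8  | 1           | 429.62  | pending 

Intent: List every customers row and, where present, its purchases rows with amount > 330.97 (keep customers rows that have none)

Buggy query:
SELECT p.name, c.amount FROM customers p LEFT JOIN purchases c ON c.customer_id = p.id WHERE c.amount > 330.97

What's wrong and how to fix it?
Bug: A WHERE condition on the right-hand table after LEFT JOIN drops unmatched parents

Fix: Put 'c.amount > 330.97' in the JOIN's ON clause instead of WHERE

Corrected query:
SELECT p.name, c.amount FROM customers p LEFT JOIN purchases c ON c.customer_id = p.id AND c.amount > 330.97

Result:
name  | amount 
------+--------
Dave  | 429.62 
Dave  | 550.14 
Dave  | 983.69 
Dave  | 1478.83
Dave  | 1483.62
Dave  | 1886.95
Eve   | 331.55 
Bob   | 1428.52
Grace | NULL   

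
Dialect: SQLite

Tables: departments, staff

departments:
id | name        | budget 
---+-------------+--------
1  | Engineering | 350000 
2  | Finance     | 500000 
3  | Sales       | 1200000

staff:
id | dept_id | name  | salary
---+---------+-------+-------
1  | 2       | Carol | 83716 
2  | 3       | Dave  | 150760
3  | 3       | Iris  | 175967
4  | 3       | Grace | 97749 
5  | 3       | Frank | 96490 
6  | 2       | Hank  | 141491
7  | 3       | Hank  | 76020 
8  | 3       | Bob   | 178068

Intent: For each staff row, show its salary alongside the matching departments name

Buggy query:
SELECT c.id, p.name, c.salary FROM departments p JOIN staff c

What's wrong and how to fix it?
Bug: JOIN with no ON clause produces a cartesian product; every staff row pairs with every departments row

Fix: Specify the join condition linking the foreign key to the parent id

Corrected query:
SELECT c.id, p.name, c.salary FROM departments p JOIN staff c ON c.dept_id = p.id

Result:
id | name    | salary
---+---------+-------
1  | Finance | 83716 
2  | Sales   | 150760
3  | Sales   | 175967
4  | Sales   | 97749 
5  | Sales   | 96490 
6  | Finance | 141491
7  | Sales   | 76020 
8  | Sales   | 178068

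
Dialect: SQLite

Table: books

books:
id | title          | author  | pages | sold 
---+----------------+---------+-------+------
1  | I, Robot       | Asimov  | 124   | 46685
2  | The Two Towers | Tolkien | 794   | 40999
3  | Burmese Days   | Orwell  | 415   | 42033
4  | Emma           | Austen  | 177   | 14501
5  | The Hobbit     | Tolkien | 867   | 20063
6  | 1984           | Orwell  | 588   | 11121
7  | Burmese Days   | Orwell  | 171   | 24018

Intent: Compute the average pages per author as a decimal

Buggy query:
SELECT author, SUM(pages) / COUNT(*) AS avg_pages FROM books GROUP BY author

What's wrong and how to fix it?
Bug: Both operands are integers, so '/' performs integer division and truncates

Fix: Cast one side to REAL so the division keeps the fractional part

Corrected query:
SELECT author, SUM(pages) * 1.0 / COUNT(*) AS avg_pages FROM books GROUP BY author

Result:
author  | avg_pages 
--------+-----------
Asimov  | 124       
Austen  | 177       
Orwell  | 391.333333
Tolkien | 830.5     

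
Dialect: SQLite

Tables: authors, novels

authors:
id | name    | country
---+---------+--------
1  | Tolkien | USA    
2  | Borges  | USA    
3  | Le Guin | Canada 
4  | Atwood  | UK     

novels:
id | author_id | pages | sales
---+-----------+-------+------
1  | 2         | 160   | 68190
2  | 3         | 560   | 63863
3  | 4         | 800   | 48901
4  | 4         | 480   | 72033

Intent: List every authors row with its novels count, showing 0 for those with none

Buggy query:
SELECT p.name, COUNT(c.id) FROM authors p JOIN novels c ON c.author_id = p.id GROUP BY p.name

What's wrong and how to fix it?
Bug: INNER JOIN drops authors rows that have no matching novels rows

Fix: Switch to LEFT JOIN to retain unmatched parent rows

Corrected query:
SELECT p.name, COUNT(c.id) FROM authors p LEFT JOIN novels c ON c.author_id = p.id GROUP BY p.name

Result:
name    | COUNT(c.id)
--------+------------
Atwood  | 2          
Borges  | 1          
Le Guin | 1          
Tolkien | 0          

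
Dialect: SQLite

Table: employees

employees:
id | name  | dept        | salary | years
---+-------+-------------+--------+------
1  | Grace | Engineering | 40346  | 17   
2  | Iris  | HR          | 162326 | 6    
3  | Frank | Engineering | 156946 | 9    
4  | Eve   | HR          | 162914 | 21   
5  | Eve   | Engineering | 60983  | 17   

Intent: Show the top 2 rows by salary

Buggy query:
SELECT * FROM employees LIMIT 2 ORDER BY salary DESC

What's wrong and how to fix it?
Bug: ORDER BY cannot follow LIMIT; LIMIT is the final clause

Fix: Sort with ORDER BY, then apply LIMIT

Corrected query:
SELECT * FROM employees ORDER BY salary DESC LIMIT 2

Result:
id | name | dept | salary | years
---+------+------+--------+------
4  | Eve  | HR   | 162914 | 21   
2  | Iris | HR   | 162326 | 6    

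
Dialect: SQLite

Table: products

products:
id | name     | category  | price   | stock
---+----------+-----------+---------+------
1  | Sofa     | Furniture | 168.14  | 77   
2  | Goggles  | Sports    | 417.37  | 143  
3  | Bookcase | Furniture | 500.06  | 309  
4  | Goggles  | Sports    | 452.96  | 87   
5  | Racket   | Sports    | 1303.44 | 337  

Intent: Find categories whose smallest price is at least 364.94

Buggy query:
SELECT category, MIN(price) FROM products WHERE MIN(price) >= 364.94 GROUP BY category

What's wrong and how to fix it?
Bug: MIN() in WHERE is a misuse of aggregate

Fix: Replace WHERE with HAVING after the GROUP BY

Corrected query:
SELECT category, MIN(price) FROM products GROUP BY category HAVING MIN(price) >= 364.94

Result:
category | MIN(price)
---------+-----------
Sports   | 417.37    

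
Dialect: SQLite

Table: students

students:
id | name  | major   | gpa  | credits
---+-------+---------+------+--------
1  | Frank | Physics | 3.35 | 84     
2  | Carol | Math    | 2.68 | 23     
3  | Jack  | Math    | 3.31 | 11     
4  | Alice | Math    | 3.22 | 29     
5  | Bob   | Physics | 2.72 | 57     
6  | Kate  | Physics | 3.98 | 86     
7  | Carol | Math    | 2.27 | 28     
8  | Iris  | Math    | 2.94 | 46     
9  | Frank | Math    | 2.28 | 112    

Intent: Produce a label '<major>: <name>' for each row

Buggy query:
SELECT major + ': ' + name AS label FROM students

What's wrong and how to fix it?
Bug: '+' is numeric addition; on text columns SQLite converts them to 0 instead of concatenating

Fix: Replace + with || to concatenate text

Corrected query:
SELECT major || ': ' || name AS label FROM students

Result:
label         
--------------
Physics: Frank
Math: Carol   
Math: Jack    
Math: Alice   
Physics: Bob  
Physics: Kate 
Math: Carol   
Math: Iris    
Math: Frank   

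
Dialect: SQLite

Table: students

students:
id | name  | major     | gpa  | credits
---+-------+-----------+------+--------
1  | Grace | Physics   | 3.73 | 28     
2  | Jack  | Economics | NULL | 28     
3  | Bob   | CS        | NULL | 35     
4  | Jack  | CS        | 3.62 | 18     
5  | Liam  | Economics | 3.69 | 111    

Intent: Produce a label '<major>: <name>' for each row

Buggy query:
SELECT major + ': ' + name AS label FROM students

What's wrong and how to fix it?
Bug: SQLite uses || for string concatenation; + coerces text to numbers (yielding 0)

Fix: Use the || operator for string concatenation

Corrected query:
SELECT major || ': ' || name AS label FROM students

Result:
label          
---------------
Physics: Grace 
Economics: Jack
CS: Bob        
CS: Jack       
Economics: Liam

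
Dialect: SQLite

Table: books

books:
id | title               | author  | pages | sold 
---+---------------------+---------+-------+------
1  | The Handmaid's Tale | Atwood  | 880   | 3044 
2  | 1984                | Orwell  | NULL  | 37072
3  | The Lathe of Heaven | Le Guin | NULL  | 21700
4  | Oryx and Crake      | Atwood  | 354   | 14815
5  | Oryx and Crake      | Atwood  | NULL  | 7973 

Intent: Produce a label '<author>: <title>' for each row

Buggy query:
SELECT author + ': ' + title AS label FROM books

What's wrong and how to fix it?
Bug: SQLite uses || for string concatenation; + coerces text to numbers (yielding 0)

Fix: Use the || operator for string concatenation

Corrected query:
SELECT author || ': ' || title AS label FROM books

Result:
label                       
----------------------------
Atwood: The Handmaid's Tale 
Orwell: 1984                
Le Guin: The Lathe of Heaven
Atwood: Oryx and Crake      
Atwood: Oryx and Crake      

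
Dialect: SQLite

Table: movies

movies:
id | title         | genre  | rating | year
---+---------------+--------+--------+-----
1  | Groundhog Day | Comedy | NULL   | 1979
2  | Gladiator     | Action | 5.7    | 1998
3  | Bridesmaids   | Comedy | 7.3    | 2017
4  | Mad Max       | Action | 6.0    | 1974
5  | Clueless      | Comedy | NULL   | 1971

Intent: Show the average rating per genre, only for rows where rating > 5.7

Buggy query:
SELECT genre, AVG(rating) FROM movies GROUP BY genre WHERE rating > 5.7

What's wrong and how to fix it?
Bug: Row-level WHERE must come before GROUP BY in the clause order

Fix: Move the WHERE clause before GROUP BY

Corrected query:
SELECT genre, AVG(rating) FROM movies WHERE rating > 5.7 GROUP BY genre

Result:
genre  | AVG(rating)
-------+------------
Action | 6          
Comedy | 7.3        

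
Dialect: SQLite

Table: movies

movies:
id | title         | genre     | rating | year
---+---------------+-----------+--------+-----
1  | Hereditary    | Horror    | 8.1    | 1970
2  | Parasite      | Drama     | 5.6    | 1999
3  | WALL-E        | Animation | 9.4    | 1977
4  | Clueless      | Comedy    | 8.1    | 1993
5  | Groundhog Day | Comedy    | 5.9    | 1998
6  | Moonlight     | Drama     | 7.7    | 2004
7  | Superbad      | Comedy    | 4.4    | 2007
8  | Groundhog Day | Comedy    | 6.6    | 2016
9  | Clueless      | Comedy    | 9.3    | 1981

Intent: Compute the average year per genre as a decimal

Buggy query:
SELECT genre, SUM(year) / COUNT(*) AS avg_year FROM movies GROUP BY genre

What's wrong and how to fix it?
Bug: SUM(year) and COUNT(*) are both integers; the division truncates the fractional part

Fix: Multiply by 1.0 (or CAST to REAL) to force floating-point division

Corrected query:
SELECT genre, SUM(year) * 1.0 / COUNT(*) AS avg_year FROM movies GROUP BY genre

Result:
genre     | avg_year
----------+---------
Animation | 1977    
Comedy    | 1999    
Drama     | 2001.5  
Horror    | 1970    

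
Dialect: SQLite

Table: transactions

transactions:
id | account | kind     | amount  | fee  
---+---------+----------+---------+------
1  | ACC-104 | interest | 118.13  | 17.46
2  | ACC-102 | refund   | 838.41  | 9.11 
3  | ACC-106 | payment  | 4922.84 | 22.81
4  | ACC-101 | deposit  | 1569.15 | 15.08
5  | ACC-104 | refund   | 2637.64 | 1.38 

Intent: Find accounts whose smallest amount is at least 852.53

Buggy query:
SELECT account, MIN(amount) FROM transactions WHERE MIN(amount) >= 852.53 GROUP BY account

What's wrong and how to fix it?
Bug: MIN() in WHERE is a misuse of aggregate

Fix: Use HAVING for the per-group MIN condition

Corrected query:
SELECT account, MIN(amount) FROM transactions GROUP BY account HAVING MIN(amount) >= 852.53

Result:
account | MIN(amount)
--------+------------
ACC-101 | 1569.15    
ACC-106 | 4922.84    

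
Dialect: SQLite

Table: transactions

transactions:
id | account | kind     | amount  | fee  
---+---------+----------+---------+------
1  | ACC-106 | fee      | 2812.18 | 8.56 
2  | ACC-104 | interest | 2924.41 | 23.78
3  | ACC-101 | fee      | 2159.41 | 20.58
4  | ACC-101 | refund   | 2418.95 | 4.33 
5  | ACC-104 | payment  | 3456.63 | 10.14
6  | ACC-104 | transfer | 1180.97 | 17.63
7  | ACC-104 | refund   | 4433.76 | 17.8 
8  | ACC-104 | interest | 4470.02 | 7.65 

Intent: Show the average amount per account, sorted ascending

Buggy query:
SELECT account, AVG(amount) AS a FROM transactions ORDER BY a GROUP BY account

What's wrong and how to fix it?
Bug: ORDER BY appears before GROUP BY; SQL clause order requires GROUP BY first

Fix: Move ORDER BY to the end, after GROUP BY

Corrected query:
SELECT account, AVG(amount) AS a FROM transactions GROUP BY account ORDER BY a

Result:
account | a       
--------+---------
ACC-101 | 2289.18 
ACC-106 | 2812.18 
ACC-104 | 3293.158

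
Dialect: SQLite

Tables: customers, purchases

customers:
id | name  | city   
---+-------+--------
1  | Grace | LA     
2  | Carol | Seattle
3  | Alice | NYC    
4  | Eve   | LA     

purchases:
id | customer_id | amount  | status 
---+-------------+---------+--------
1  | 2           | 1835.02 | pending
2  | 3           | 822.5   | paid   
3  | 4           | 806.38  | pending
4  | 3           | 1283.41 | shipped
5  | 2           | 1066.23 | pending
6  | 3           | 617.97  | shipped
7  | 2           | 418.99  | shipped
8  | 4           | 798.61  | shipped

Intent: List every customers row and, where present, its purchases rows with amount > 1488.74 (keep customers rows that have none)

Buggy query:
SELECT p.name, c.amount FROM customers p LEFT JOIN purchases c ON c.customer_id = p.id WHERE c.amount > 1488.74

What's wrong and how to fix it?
Bug: Filtering c.amount in WHERE discards the NULL rows produced by LEFT JOIN, turning it into an inner join

Fix: Move the right-table condition into the ON clause so unmatched parents are kept

Corrected query:
SELECT p.name, c.amount FROM customers p LEFT JOIN purchases c ON c.customer_id = p.id AND c.amount > 1488.74

Result:
name  | amount 
------+--------
Grace | NULL   
Carol | 1835.02
Alice | NULL   
Eve   | NULL   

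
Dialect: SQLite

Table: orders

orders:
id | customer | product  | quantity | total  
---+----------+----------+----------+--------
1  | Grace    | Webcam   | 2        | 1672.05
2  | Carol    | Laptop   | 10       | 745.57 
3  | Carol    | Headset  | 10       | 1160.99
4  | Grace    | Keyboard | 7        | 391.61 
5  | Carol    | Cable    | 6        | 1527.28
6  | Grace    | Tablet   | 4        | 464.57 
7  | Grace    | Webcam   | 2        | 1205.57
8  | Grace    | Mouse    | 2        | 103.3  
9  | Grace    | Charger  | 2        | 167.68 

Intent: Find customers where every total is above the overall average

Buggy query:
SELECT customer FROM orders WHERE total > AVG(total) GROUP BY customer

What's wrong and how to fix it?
Bug: WHERE evaluates per row before aggregation, so AVG() is unavailable

Fix: Use a subquery for AVG and a HAVING MIN(...) filter so the condition holds for every row in the group

Corrected query:
SELECT customer FROM orders GROUP BY customer HAVING MIN(total) > (SELECT AVG(total) FROM orders)

Result:
(no rows)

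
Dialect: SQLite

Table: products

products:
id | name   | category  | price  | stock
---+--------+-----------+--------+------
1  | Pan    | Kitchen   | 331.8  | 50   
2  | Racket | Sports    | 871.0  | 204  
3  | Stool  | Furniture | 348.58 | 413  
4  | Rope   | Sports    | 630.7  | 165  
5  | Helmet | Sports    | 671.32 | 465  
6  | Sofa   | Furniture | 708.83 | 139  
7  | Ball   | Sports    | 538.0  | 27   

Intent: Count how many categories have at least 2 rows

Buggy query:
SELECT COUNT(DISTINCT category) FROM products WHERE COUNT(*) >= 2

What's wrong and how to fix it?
Bug: COUNT(*) cannot appear in WHERE; the per-group count doesn't exist yet

Fix: Group first with HAVING COUNT(*) >= 2, then COUNT the resulting groups

Corrected query:
SELECT COUNT(*) FROM (SELECT category FROM products GROUP BY category HAVING COUNT(*) >= 2)

Result:
COUNT(*)
--------
2       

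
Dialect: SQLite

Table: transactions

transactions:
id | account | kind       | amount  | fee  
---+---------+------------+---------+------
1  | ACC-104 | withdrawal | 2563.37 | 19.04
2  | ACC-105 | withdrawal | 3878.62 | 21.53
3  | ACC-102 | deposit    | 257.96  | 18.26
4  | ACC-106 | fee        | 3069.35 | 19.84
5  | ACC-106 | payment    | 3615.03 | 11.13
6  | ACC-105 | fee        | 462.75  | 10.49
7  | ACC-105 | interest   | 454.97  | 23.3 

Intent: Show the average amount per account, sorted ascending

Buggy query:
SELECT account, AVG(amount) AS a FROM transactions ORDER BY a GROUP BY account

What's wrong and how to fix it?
Bug: ORDER BY appears before GROUP BY; SQL clause order requires GROUP BY first

Fix: Move ORDER BY to the end, after GROUP BY

Corrected query:
SELECT account, AVG(amount) AS a FROM transactions GROUP BY account ORDER BY a

Result:
account | a      
--------+--------
ACC-102 | 257.96 
ACC-105 | 1598.78
ACC-104 | 2563.37
ACC-106 | 3342.19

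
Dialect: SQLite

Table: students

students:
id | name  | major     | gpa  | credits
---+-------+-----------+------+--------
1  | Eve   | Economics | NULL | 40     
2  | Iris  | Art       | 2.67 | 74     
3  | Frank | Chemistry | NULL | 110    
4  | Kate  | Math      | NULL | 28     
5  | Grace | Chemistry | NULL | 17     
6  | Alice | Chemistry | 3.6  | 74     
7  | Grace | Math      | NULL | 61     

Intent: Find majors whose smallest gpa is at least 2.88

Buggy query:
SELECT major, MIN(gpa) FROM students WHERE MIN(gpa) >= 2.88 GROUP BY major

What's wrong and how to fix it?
Bug: MIN() in WHERE is a misuse of aggregate

Fix: Use HAVING for the per-group MIN condition

Corrected query:
SELECT major, MIN(gpa) FROM students GROUP BY major HAVING MIN(gpa) >= 2.88

Result:
major     | MIN(gpa)
----------+---------
Chemistry | 3.6     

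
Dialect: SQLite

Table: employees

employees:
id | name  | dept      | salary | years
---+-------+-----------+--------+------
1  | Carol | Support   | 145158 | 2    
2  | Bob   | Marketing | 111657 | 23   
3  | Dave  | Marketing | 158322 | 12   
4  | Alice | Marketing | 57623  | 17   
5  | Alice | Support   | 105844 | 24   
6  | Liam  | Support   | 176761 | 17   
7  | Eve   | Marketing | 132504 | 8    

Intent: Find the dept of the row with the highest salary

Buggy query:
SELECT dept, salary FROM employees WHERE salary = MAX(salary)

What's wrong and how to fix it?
Bug: WHERE is evaluated per row; an aggregate over the whole table isn't defined there

Fix: Use a subquery: WHERE salary = (SELECT MAX(salary) FROM employees)

Corrected query:
SELECT dept, salary FROM employees WHERE salary = (SELECT MAX(salary) FROM employees)

Result:
dept    | salary
--------+-------
Support | 176761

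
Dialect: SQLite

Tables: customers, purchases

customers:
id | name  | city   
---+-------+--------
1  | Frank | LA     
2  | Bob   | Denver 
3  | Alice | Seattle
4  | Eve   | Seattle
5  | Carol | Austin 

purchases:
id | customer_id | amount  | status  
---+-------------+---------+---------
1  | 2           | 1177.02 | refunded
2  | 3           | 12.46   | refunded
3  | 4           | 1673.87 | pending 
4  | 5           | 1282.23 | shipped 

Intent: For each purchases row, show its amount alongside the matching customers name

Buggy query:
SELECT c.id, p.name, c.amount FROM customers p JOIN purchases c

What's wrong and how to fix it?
Bug: JOIN with no ON clause produces a cartesian product; every purchases row pairs with every customers row

Fix: Specify the join condition linking the foreign key to the parent id

Corrected query:
SELECT c.id, p.name, c.amount FROM customers p JOIN purchases c ON c.customer_id = p.id

Result:
id | name  | amount 
---+-------+--------
1  | Bob   | 1177.02
2  | Alice | 12.46  
3  | Eve   | 1673.87
4  | Carol | 1282.23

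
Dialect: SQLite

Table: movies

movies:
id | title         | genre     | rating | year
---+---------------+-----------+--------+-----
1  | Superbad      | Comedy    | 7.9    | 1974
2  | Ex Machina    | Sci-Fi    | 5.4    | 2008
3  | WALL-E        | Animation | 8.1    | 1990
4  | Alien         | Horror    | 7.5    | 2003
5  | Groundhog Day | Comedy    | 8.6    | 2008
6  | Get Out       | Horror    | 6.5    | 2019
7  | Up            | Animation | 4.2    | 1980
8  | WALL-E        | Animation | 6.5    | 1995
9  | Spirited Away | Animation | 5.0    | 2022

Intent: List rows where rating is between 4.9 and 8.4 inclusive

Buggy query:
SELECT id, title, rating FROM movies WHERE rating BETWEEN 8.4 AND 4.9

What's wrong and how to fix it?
Bug: BETWEEN expects the lower bound first; with 8.4 AND 4.9 the range is empty

Fix: Swap the bounds so the smaller value comes first

Corrected query:
SELECT id, title, rating FROM movies WHERE rating BETWEEN 4.9 AND 8.4

Result:
id | title         | rating
---+---------------+-------
1  | Superbad      | 7.9   
2  | Ex Machina    | 5.4   
3  | WALL-E        | 8.1   
4  | Alien         | 7.5   
6  | Get Out       | 6.5   
8  | WALL-E        | 6.5   
9  | Spirited Away | 5     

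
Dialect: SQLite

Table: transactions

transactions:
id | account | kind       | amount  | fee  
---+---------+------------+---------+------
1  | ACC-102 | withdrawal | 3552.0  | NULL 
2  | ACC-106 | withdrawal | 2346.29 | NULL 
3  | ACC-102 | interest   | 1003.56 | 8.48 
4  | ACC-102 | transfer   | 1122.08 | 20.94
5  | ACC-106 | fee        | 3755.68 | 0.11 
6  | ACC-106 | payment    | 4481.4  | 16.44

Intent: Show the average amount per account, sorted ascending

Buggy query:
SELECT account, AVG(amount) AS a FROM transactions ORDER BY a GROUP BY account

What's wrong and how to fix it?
Bug: GROUP BY must precede ORDER BY

Fix: Move ORDER BY to the end, after GROUP BY

Corrected query:
SELECT account, AVG(amount) AS a FROM transactions GROUP BY account ORDER BY a

Result:
account | a          
--------+------------
ACC-102 | 1892.546667
ACC-106 | 3527.79    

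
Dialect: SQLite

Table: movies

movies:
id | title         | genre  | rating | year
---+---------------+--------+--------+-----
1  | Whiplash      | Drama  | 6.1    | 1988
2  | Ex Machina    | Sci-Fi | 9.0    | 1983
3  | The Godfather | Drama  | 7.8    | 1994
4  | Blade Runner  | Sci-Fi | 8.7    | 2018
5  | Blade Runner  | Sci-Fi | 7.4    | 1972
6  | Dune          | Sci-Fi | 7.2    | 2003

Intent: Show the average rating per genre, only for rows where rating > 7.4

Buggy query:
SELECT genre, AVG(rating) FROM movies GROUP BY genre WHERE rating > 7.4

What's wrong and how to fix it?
Bug: Row-level WHERE must come before GROUP BY in the clause order

Fix: Move the WHERE clause before GROUP BY

Corrected query:
SELECT genre, AVG(rating) FROM movies WHERE rating > 7.4 GROUP BY genre

Result:
genre  | AVG(rating)
-------+------------
Drama  | 7.8        
Sci-Fi | 8.85       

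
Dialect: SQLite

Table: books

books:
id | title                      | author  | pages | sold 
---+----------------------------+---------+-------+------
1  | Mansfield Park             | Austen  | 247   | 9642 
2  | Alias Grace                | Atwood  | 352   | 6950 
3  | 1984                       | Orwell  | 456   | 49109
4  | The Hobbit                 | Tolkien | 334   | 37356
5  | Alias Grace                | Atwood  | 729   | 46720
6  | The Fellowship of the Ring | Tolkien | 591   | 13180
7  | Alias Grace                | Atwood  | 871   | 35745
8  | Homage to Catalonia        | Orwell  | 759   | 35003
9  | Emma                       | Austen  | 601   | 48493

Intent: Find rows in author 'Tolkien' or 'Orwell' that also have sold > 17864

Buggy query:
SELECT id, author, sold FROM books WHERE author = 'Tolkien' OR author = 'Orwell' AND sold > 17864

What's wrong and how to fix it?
Bug: Without parentheses, AND is evaluated before OR, so the sold filter only applies to the 'Orwell' branch

Fix: Add parentheses around the OR so the AND applies to both alternatives

Corrected query:
SELECT id, author, sold FROM books WHERE (author = 'Tolkien' OR author = 'Orwell') AND sold > 17864

Result:
id | author  | sold 
---+---------+------
3  | Orwell  | 49109
4  | Tolkien | 37356
8  | Orwell  | 35003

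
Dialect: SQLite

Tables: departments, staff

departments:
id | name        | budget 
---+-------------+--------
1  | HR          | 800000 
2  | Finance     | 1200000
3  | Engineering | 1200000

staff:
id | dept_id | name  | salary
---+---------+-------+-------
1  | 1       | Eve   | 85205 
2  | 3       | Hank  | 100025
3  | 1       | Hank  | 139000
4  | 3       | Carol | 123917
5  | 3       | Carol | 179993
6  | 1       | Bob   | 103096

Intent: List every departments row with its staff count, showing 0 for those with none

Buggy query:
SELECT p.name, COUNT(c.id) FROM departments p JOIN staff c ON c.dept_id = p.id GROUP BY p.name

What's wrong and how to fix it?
Bug: An inner join excludes parents with zero children

Fix: Switch to LEFT JOIN to retain unmatched parent rows

Corrected query:
SELECT p.name, COUNT(c.id) FROM departments p LEFT JOIN staff c ON c.dept_id = p.id GROUP BY p.name

Result:
name        | COUNT(c.id)
------------+------------
Engineering | 3          
Finance     | 0          
HR          | 3          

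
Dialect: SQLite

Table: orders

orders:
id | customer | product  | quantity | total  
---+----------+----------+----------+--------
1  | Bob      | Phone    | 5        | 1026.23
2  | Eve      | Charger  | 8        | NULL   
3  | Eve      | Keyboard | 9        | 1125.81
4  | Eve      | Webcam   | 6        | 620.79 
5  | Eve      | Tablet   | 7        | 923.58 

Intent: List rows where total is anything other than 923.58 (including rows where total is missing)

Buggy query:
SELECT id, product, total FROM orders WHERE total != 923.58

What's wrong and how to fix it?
Bug: 'total != 923.58' is unknown when total is NULL, so NULL rows are silently excluded

Fix: Handle NULL separately with IS NULL alongside the inequality

Corrected query:
SELECT id, product, total FROM orders WHERE total != 923.58 OR total IS NULL

Result:
id | product  | total  
---+----------+--------
1  | Phone    | 1026.23
2  | Charger  | NULL   
3  | Keyboard | 1125.81
4  | Webcam   | 620.79 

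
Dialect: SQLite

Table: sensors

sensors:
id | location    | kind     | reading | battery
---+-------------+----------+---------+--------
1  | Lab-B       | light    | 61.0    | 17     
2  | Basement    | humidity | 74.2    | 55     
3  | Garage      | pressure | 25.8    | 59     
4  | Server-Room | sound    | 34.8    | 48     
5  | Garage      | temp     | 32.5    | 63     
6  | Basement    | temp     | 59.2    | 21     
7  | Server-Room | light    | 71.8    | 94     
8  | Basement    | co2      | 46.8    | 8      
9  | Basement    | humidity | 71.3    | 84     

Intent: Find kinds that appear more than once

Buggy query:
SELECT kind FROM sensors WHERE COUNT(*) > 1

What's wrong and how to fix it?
Bug: WHERE can't reference COUNT(*); aggregates are computed after WHERE

Fix: Group first, then use HAVING for the count condition

Corrected query:
SELECT kind FROM sensors GROUP BY kind HAVING COUNT(*) > 1

Result:
kind    
--------
humidity
light   
temp    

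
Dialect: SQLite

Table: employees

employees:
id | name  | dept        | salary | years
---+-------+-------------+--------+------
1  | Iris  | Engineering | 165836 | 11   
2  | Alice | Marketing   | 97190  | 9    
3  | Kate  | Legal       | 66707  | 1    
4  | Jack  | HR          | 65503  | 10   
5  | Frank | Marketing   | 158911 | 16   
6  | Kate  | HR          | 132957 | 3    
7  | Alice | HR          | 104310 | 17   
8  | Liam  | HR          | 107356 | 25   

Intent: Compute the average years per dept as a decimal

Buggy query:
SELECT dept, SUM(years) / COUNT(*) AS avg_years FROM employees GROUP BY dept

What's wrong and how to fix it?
Bug: Both operands are integers, so '/' performs integer division and truncates

Fix: Multiply by 1.0 (or CAST to REAL) to force floating-point division

Corrected query:
SELECT dept, SUM(years) * 1.0 / COUNT(*) AS avg_years FROM employees GROUP BY dept

Result:
dept        | avg_years
------------+----------
Engineering | 11       
HR          | 13.75    
Legal       | 1        
Marketing   | 12.5     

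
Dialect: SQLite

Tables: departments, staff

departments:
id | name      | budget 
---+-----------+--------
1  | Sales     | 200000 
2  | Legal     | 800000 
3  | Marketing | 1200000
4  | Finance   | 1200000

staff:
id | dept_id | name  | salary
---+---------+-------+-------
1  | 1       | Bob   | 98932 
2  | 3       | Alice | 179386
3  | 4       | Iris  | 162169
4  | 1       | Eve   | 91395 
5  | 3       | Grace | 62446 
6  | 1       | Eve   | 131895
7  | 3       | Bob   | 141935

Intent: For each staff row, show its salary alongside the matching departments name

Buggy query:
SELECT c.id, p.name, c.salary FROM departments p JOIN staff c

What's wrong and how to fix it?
Bug: JOIN with no ON clause produces a cartesian product; every staff row pairs with every departments row

Fix: Specify the join condition linking the foreign key to the parent id

Corrected query:
SELECT c.id, p.name, c.salary FROM departments p JOIN staff c ON c.dept_id = p.id

Result:
id | name      | salary
---+-----------+-------
1  | Sales     | 98932 
2  | Marketing | 179386
3  | Finance   | 162169
4  | Sales     | 91395 
5  | Marketing | 62446 
6  | Sales     | 131895
7  | Marketing | 141935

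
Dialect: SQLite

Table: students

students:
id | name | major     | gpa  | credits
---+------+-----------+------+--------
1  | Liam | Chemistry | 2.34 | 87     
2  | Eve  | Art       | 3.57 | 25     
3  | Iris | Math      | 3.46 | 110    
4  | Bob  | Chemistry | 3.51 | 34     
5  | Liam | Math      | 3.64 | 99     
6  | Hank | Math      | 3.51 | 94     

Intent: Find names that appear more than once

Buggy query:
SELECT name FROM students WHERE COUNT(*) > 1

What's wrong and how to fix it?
Bug: COUNT(*) is an aggregate and cannot be used in WHERE

Fix: GROUP BY name, then filter groups with HAVING COUNT(*) > 1

Corrected query:
SELECT name FROM students GROUP BY name HAVING COUNT(*) > 1

Result:
name
----
Liam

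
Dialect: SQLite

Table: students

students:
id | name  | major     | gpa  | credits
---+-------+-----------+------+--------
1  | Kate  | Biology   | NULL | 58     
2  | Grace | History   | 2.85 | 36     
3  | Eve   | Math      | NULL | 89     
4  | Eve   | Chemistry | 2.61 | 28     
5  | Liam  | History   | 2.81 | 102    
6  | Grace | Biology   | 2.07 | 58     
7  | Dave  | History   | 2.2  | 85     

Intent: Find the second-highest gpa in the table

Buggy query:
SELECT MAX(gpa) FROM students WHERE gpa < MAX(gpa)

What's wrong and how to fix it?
Bug: MAX(gpa) on the right of the comparison is an aggregate-in-WHERE error

Fix: Compute the overall MAX in a subquery, then take MAX of rows below it

Corrected query:
SELECT MAX(gpa) FROM students WHERE gpa < (SELECT MAX(gpa) FROM students)

Result:
MAX(gpa)
--------
2.81    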